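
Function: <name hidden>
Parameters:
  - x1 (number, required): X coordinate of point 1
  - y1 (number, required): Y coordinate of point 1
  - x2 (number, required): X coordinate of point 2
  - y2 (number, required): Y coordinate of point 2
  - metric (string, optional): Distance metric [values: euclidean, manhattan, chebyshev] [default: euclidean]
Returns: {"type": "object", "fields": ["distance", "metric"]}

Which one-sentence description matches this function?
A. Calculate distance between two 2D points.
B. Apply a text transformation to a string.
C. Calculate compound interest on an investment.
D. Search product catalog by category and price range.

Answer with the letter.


Parameters x1, y1, x2, y2, metric and return ["distance", "metric"] fit: Calculate distance between two 2D points.
A


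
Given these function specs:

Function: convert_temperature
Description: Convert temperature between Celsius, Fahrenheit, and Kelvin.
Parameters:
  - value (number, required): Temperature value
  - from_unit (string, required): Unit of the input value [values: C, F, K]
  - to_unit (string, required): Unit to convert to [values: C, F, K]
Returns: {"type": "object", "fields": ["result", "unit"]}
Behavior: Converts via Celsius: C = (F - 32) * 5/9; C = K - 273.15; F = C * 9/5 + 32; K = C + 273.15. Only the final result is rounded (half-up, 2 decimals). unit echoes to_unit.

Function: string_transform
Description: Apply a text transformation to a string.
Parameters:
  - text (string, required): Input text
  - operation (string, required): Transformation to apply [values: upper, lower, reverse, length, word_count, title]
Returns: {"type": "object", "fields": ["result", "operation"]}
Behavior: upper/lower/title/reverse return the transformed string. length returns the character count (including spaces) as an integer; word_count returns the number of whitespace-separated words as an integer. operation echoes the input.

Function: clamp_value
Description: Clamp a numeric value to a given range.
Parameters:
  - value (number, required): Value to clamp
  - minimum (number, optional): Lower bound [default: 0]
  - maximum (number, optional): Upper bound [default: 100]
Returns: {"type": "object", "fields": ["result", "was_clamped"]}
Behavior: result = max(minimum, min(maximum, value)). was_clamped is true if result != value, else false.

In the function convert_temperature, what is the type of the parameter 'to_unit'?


The convert_temperature spec declares:
  - to_unit (string, required): Unit to convert to [values: C, F, K]
Type:
string


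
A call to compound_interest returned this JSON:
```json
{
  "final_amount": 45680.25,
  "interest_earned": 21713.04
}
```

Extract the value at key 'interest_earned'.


21713.04


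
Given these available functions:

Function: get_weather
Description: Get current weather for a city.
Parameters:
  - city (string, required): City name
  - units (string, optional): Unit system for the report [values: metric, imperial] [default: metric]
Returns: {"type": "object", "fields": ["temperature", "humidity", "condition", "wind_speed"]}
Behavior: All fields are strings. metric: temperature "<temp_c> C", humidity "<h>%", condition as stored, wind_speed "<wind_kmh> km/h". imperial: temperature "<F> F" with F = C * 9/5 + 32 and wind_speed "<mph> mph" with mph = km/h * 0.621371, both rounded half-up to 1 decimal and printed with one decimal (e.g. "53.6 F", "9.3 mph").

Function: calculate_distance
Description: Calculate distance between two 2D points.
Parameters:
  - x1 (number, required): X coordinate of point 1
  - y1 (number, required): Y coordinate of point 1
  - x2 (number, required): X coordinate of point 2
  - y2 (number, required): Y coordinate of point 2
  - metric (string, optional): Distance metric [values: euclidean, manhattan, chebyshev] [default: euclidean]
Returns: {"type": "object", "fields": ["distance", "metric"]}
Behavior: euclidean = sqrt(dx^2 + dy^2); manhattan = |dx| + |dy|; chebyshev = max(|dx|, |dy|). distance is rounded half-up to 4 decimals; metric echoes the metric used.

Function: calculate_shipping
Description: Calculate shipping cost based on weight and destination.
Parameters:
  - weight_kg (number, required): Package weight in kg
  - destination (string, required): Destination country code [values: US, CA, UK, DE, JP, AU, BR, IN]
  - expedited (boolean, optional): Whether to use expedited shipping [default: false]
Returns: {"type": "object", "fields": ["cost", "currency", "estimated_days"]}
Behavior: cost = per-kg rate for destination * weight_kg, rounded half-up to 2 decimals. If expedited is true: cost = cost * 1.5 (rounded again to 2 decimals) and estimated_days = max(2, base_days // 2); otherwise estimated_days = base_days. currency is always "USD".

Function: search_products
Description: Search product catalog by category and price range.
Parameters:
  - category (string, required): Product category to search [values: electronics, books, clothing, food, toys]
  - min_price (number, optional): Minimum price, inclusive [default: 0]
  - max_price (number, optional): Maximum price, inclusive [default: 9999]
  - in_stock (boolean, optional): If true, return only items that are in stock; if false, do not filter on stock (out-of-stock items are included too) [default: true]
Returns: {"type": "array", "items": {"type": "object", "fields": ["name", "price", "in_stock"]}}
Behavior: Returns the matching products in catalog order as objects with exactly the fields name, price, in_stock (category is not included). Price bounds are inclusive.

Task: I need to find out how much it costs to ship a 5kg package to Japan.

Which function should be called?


The task needs a function whose description is: Calculate shipping cost based on weight and destination.
calculate_shipping


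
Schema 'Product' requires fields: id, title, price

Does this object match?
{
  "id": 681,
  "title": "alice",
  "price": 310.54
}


Checking required fields... All present.
Valid - all required fields present


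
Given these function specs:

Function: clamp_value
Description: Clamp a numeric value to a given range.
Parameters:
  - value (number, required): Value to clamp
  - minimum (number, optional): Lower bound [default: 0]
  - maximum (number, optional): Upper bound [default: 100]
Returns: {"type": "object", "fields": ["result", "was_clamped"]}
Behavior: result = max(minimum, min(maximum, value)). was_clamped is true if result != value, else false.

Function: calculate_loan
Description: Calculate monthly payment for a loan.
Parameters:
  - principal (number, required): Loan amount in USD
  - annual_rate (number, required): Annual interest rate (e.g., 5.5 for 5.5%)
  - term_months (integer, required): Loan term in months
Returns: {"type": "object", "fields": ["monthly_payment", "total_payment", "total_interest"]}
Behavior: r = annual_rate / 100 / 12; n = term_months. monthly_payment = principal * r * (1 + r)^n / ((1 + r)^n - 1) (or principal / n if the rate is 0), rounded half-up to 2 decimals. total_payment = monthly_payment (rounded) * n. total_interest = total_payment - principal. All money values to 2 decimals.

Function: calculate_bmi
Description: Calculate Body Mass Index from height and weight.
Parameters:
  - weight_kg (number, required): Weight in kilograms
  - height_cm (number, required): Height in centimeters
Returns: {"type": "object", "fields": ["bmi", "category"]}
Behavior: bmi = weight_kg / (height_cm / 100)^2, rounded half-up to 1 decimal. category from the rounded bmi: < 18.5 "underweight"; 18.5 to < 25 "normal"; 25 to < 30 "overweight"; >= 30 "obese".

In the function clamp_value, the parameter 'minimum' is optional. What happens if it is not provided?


The clamp_value spec declares:
  - minimum (number, optional): Lower bound [default: 0]
It defaults to 0


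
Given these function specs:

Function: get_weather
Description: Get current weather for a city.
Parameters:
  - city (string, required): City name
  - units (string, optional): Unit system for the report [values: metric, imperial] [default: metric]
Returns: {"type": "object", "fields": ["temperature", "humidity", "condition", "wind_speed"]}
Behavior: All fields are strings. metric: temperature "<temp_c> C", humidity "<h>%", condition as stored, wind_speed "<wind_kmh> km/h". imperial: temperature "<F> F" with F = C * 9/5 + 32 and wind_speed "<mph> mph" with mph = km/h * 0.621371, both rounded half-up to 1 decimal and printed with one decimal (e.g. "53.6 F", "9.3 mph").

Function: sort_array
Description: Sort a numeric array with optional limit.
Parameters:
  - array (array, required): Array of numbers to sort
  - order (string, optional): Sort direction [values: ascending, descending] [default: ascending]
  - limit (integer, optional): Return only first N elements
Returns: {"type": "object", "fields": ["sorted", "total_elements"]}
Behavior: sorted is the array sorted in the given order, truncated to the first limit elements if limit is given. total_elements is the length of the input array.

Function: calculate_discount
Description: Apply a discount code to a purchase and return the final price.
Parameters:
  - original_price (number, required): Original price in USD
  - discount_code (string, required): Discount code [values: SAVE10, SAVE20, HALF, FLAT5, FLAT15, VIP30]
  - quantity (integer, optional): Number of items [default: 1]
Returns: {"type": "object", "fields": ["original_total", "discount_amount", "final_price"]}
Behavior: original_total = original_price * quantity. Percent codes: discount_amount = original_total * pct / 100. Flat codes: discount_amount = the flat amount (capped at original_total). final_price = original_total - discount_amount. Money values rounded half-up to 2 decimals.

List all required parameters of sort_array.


Parameters of sort_array and their required/optional flag:
  array: required
  order: optional
  limit: optional
array


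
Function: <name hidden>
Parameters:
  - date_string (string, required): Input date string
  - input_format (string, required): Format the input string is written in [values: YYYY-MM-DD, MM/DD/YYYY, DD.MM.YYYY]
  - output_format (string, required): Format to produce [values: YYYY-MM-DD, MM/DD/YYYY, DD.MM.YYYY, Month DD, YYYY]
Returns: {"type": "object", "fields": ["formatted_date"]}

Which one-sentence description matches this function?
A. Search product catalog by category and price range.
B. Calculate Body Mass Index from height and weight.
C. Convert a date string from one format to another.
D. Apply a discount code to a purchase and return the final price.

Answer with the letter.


Parameters date_string, input_format, output_format and return ["formatted_date"] fit: Convert a date string from one format to another.
C


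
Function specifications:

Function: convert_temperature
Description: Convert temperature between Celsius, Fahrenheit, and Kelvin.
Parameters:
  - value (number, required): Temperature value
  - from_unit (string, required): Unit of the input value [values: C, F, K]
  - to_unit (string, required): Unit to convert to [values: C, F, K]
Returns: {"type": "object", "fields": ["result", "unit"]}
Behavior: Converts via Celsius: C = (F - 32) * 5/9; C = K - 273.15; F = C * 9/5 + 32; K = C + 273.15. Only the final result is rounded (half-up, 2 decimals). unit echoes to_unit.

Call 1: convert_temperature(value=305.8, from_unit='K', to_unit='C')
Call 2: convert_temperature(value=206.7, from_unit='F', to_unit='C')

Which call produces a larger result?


Call 1:
  To C: 305.8 - 273.15 = 32.65
  Target is C: 32.65
  Round to 2 decimals: 32.65
  -> 32.65 C
Call 2:
  To C: (206.7 - 32) * 5/9 = 97.055556
  Target is C: 97.055556
  Round to 2 decimals: 97.06
  -> 97.06 C
Call 2 (97.06 C)


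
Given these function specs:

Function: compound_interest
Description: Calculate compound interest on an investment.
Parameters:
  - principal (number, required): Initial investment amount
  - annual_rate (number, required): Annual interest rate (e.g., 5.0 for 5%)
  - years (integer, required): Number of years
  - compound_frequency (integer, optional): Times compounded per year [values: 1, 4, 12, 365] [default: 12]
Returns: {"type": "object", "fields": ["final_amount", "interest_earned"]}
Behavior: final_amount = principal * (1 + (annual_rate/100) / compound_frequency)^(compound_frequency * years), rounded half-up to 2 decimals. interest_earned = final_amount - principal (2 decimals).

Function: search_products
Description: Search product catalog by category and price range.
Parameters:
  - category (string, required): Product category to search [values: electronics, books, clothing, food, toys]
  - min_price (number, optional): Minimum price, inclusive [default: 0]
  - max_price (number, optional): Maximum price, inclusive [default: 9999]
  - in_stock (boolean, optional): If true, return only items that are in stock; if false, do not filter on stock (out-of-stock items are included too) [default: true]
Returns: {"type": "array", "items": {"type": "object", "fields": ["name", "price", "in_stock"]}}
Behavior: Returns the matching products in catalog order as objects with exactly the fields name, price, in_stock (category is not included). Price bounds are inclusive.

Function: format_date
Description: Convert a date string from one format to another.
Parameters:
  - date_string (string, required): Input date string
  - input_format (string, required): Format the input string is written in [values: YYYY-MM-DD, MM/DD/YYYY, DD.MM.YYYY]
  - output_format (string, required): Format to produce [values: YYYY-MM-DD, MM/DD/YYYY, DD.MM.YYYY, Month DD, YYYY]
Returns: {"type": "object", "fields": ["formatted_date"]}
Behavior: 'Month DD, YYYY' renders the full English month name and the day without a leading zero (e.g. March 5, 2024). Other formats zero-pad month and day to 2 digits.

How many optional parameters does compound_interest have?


Parameters of compound_interest: principal (required), annual_rate (required), years (required), compound_frequency (optional)
Optional count:
1


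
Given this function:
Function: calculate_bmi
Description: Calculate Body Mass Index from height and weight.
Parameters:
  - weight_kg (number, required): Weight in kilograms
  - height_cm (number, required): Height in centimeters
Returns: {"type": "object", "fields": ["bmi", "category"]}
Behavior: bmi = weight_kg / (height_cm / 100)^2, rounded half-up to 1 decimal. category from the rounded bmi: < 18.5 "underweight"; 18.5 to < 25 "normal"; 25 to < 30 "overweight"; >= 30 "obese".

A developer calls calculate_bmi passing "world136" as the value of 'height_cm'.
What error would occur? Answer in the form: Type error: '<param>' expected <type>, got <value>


Spec: 'height_cm' is declared as number; "world136" is a string.
Type error: 'height_cm' expected number, got "world136"


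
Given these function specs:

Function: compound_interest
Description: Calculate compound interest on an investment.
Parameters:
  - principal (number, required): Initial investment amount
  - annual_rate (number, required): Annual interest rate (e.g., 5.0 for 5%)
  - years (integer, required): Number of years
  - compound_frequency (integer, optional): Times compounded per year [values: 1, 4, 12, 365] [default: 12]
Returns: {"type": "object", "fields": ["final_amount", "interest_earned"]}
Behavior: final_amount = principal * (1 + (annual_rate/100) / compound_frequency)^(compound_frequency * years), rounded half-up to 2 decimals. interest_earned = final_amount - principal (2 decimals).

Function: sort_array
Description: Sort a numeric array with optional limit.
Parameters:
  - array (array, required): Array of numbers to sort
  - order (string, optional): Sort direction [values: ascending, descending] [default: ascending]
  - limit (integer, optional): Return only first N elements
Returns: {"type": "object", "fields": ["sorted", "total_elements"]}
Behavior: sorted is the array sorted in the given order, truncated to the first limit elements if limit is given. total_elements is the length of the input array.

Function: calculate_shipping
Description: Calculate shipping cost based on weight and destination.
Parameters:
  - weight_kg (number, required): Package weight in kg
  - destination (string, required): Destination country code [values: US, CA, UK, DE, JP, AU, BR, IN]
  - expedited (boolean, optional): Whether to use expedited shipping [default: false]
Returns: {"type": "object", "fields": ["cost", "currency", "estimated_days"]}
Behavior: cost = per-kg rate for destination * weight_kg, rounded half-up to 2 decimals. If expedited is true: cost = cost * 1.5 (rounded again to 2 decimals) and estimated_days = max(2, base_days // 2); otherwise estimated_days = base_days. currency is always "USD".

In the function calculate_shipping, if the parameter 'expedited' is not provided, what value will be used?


The calculate_shipping spec declares:
  - expedited (boolean, optional): Whether to use expedited shipping [default: false]
Default:
false


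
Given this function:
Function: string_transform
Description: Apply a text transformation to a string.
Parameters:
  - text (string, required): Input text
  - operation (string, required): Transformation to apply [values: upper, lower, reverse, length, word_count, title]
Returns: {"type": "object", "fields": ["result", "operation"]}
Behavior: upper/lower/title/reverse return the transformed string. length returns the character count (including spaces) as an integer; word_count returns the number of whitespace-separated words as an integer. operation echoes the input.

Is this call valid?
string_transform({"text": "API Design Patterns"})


Checking required parameters...
Missing required parameter: operation
Invalid - missing required parameter 'operation'


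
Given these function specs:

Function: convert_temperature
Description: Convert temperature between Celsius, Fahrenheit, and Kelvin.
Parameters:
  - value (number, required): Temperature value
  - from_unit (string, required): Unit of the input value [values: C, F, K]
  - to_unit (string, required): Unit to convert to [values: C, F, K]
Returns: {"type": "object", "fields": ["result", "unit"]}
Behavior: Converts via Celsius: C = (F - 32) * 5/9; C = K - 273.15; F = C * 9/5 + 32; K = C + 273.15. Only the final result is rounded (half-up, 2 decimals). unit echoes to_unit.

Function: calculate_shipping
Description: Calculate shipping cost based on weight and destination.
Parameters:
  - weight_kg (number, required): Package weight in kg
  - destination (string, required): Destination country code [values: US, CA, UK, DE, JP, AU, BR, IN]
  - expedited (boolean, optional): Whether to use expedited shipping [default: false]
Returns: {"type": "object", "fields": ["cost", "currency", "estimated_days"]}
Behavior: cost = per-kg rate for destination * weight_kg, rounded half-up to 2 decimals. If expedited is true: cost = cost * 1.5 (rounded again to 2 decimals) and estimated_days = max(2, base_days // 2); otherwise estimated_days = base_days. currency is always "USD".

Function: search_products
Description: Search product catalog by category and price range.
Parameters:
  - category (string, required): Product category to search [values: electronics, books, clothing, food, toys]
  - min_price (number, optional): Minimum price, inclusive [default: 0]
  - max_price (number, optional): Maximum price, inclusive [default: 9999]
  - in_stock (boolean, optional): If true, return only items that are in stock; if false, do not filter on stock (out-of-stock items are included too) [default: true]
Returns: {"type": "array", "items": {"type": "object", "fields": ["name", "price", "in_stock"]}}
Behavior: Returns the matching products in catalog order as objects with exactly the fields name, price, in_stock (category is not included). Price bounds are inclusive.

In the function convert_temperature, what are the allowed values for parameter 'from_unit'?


The convert_temperature spec declares:
  - from_unit (string, required): Unit of the input value [values: C, F, K]
Allowed values:
C, F, K


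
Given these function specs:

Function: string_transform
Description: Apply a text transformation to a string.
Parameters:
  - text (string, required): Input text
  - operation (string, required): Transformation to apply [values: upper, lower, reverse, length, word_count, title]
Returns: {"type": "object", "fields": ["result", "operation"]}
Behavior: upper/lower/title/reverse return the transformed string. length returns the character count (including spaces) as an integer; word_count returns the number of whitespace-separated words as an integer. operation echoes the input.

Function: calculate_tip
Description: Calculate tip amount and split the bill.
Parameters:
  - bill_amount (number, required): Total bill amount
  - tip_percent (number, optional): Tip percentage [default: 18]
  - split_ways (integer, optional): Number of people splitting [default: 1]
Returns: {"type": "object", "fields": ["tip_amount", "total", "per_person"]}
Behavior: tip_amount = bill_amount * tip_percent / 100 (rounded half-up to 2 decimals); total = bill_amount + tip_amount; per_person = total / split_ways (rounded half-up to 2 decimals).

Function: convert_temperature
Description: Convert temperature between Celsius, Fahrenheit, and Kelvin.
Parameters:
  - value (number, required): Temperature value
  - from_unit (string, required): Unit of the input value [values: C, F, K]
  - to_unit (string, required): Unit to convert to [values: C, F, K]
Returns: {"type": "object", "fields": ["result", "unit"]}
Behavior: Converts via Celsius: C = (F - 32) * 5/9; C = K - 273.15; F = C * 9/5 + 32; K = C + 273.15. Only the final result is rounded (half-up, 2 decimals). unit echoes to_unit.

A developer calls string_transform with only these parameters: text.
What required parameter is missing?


Required parameters: text, operation
Provided: text
Missing: operation
operation


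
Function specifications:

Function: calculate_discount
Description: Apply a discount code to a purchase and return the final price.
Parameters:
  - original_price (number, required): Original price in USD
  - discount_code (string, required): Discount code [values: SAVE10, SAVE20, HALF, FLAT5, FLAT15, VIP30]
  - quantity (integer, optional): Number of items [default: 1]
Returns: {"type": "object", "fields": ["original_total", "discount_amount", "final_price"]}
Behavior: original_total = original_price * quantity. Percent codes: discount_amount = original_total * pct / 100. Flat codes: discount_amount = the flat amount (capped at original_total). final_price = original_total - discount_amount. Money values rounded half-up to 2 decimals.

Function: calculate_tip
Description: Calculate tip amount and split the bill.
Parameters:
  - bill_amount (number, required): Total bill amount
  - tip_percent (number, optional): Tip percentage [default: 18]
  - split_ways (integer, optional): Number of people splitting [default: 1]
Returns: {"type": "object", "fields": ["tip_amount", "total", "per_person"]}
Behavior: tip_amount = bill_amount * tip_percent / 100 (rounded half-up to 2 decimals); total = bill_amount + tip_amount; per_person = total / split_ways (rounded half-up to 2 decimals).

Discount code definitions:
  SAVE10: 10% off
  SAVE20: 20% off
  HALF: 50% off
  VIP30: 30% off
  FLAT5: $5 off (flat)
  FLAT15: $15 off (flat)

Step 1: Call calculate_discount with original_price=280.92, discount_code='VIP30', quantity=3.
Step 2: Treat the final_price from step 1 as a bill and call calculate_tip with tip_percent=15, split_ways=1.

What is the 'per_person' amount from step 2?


Step 1: calculate_discount(original_price=280.92, discount_code=VIP30, quantity=3)
  original_total = 280.92 * 3 = 842.76
  VIP30 = 30% off: discount_amount = 842.76 * 30/100 = 252.828 -> 252.83
  final_price = 842.76 - 252.83 = 589.93
  -> final_price = 589.93
Step 2: calculate_tip(bill_amount=589.93, tip_percent=15, split_ways=1)
  tip_amount = 589.93 * 15/100 = 88.4895 -> 88.49
  total = 589.93 + 88.49 = 678.42
  per_person = 678.42 / 1 = 678.42 -> 678.42
  -> per_person = 678.42
$678.42


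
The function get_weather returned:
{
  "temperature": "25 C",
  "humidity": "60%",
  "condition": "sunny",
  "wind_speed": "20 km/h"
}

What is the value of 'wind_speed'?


20 km/h


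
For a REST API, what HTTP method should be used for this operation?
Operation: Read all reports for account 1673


GET = read, POST = create, PUT = update/replace, DELETE = remove
This operation is a read.
GET


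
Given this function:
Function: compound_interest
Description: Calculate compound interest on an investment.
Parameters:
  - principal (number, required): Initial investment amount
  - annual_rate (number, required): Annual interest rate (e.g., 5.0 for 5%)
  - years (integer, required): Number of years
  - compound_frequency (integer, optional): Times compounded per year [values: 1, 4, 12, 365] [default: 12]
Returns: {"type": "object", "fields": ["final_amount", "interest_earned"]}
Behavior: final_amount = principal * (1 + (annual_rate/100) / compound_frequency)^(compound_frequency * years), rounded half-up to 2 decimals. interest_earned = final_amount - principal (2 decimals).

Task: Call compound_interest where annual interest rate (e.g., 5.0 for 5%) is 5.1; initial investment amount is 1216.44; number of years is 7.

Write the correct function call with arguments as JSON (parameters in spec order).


Mapping each described value to its parameter name:
  'Annual interest rate (e.g., 5.0 for 5%)' -> annual_rate = 5.1
  'Initial investment amount' -> principal = 1216.44
  'Number of years' -> years = 7
compound_interest({"principal": 1216.44, "annual_rate": 5.1, "years": 7})


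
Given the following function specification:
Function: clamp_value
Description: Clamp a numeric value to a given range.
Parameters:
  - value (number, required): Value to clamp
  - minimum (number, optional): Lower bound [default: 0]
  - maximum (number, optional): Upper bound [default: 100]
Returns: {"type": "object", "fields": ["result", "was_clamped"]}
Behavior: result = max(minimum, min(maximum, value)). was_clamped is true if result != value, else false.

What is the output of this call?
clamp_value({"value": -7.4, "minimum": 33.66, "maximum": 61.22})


result = max(33.66, min(61.22, -7.4)) = max(33.66, -7.4) = 33.66
was_clamped = (33.66 != -7.4) = true
Output:
{"result": 33.66, "was_clamped": true}


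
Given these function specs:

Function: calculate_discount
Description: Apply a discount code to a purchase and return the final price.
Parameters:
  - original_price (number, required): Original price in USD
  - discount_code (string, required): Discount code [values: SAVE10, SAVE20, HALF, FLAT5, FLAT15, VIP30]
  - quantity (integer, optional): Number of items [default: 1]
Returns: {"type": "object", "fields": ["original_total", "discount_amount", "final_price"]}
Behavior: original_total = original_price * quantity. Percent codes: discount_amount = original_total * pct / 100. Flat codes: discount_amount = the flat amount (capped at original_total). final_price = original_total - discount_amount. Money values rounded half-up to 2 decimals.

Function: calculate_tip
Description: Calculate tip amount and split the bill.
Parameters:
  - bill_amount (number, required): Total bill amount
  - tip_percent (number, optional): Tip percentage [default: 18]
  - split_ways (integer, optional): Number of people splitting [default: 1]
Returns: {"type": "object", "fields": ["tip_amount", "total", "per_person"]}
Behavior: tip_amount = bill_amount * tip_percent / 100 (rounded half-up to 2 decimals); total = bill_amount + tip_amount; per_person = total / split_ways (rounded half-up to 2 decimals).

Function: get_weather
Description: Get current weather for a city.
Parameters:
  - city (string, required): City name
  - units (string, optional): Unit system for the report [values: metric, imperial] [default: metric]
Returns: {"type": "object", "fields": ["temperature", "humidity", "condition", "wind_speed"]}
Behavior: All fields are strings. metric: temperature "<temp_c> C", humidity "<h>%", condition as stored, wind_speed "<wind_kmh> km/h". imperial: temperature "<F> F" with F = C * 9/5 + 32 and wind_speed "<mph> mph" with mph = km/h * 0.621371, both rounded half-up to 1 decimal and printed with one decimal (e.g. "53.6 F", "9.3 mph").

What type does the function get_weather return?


The get_weather spec declares Returns: {"type": "object", "fields": ["temperature", "humidity", "condition", "wind_speed"]}
Type:
object


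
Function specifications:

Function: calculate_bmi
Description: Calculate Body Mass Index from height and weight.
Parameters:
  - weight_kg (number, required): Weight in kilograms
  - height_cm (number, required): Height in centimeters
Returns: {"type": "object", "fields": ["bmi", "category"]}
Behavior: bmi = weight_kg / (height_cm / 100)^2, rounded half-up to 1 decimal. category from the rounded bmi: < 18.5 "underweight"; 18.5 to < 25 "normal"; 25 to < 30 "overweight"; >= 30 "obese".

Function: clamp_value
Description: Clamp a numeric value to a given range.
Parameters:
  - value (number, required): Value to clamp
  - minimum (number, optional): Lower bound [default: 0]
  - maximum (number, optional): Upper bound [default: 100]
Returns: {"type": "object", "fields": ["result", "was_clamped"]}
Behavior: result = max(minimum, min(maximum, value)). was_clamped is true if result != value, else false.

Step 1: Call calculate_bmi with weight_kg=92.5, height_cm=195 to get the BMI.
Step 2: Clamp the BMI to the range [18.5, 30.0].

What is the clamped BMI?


Step 1: calculate_bmi(weight_kg=92.5, height_cm=195)
  height_m = 195 / 100 = 1.95
  bmi = 92.5 / 1.95^2 = 92.5 / 3.8025 = 24.326101 -> 24.3
  18.5 <= 24.3 < 25 -> normal
  -> bmi = 24.3
Step 2: clamp_value(value=24.3, minimum=18.5, maximum=30.0)
  result = max(18.5, min(30.0, 24.3)) = max(18.5, 24.3) = 24.3
  was_clamped = (24.3 != 24.3) = false
  -> result = 24.3
24.3


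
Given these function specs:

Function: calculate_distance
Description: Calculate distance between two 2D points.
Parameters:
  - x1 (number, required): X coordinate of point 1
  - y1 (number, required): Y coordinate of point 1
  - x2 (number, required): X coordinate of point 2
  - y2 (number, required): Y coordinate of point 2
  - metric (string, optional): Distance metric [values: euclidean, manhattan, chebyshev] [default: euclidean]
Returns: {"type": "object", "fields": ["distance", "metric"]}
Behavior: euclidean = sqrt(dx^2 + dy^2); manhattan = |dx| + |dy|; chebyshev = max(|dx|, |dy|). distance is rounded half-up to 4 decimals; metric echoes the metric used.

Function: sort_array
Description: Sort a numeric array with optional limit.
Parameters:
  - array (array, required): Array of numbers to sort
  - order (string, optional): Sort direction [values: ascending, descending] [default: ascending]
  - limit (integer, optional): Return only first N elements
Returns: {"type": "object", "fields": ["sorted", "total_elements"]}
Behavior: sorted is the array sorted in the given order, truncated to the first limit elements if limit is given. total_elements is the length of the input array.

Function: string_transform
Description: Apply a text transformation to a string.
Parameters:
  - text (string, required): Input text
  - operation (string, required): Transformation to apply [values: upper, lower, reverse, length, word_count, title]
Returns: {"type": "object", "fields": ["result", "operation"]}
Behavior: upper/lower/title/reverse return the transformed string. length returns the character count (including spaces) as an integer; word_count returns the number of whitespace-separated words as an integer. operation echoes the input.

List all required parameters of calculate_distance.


Parameters of calculate_distance and their required/optional flag:
  x1: required
  y1: required
  x2: required
  y2: required
  metric: optional
x1, x2, y1, y2


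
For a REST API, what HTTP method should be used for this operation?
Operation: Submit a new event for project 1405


GET = read, POST = create, PUT = update/replace, DELETE = remove
This operation is a create.
POST


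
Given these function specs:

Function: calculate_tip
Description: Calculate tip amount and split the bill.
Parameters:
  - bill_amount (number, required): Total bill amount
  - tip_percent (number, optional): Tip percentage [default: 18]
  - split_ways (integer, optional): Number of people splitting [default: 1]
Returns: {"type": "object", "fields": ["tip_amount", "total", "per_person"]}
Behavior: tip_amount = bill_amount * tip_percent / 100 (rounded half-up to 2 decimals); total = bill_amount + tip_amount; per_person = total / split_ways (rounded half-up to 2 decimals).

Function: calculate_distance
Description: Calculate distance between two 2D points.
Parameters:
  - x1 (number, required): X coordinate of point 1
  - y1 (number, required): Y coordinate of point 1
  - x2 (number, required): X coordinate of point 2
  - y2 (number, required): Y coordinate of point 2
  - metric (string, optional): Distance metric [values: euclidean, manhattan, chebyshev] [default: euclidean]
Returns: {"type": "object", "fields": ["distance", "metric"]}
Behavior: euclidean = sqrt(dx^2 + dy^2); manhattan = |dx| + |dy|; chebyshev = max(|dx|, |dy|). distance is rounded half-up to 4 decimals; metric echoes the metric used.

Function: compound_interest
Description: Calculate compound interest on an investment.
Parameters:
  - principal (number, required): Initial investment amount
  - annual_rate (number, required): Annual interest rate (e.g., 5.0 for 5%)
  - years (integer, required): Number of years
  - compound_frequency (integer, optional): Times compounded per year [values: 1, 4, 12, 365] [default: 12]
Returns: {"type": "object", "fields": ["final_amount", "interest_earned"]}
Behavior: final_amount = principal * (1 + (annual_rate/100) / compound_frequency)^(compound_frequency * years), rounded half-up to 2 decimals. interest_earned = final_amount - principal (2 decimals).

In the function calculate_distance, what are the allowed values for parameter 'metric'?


The calculate_distance spec declares:
  - metric (string, optional): Distance metric [values: euclidean, manhattan, chebyshev] [default: euclidean]
Allowed values:
euclidean, manhattan, chebyshev


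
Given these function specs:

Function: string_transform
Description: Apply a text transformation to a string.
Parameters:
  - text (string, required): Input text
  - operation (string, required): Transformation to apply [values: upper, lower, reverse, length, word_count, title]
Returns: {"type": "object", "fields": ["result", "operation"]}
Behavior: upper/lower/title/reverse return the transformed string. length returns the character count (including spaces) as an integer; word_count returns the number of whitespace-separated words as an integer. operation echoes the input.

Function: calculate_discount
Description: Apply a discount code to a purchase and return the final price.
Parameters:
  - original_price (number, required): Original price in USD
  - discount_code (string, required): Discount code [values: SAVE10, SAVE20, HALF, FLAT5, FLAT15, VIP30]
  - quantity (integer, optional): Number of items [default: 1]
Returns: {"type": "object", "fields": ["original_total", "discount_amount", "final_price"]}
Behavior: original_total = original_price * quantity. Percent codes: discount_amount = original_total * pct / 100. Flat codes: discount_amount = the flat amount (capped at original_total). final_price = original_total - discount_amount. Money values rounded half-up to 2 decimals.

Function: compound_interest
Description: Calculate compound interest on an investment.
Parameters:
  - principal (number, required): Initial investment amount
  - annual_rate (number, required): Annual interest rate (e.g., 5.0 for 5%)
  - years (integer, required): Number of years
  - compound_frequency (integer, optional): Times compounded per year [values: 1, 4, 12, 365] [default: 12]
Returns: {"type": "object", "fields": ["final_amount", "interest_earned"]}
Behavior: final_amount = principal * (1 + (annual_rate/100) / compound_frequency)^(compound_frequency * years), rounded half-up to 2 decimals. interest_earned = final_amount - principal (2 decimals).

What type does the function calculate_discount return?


The calculate_discount spec declares Returns: {"type": "object", "fields": ["original_total", "discount_amount", "final_price"]}
Type:
object


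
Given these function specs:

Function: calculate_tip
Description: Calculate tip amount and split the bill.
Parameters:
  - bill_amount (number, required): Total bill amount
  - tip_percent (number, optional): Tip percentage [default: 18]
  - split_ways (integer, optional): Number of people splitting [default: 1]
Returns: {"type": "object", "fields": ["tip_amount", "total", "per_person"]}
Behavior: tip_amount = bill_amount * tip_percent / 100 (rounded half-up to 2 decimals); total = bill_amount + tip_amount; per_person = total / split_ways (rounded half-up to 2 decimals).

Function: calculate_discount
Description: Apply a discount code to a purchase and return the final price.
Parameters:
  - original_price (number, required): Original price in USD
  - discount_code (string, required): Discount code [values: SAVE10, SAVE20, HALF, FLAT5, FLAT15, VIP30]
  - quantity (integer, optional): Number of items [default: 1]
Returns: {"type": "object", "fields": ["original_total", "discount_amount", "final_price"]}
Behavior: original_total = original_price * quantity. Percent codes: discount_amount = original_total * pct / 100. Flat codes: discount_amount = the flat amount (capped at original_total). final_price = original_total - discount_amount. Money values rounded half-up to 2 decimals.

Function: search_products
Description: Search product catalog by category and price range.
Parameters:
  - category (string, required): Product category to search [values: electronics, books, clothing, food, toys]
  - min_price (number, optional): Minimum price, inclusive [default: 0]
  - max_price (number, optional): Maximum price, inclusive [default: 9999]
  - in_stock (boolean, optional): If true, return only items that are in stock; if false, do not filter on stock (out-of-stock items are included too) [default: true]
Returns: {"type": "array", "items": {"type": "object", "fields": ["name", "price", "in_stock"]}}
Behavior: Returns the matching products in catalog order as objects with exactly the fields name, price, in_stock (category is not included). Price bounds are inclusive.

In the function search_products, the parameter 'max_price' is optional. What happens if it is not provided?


The search_products spec declares:
  - max_price (number, optional): Maximum price, inclusive [default: 9999]
It defaults to 9999


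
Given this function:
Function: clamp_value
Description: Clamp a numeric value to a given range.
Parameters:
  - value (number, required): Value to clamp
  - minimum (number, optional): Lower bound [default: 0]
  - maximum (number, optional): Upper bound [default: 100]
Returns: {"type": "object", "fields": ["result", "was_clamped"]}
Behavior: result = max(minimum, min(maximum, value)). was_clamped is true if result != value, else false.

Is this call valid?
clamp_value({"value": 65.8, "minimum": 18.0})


Checking all required parameters present and types match... All valid.
Valid


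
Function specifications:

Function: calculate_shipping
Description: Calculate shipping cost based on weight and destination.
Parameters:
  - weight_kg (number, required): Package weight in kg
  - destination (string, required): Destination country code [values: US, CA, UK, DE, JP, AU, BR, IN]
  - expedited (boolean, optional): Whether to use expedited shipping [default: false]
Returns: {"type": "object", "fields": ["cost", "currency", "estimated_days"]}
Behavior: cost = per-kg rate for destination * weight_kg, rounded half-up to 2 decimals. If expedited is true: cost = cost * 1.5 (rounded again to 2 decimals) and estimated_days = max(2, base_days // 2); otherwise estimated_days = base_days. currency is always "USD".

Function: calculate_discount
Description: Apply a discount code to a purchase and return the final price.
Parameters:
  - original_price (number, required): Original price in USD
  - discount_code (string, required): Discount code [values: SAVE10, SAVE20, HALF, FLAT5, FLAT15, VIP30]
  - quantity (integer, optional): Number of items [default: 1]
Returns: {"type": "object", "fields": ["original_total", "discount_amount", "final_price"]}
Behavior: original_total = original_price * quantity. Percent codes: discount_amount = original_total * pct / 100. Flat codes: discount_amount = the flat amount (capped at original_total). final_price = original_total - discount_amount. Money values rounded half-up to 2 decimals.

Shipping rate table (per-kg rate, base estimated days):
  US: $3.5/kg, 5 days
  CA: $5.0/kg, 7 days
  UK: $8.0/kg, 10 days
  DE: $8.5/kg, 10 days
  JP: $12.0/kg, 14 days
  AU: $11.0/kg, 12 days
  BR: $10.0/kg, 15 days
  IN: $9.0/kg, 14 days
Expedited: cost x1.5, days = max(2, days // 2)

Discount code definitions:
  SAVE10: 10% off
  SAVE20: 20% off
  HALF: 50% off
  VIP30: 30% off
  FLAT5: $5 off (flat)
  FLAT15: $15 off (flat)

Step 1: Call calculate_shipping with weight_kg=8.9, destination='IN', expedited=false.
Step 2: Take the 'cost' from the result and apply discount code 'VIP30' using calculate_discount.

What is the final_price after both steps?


Step 1: calculate_shipping(weight_kg=8.9, destination=IN, expedited=false)
  Rate for IN: $9.0/kg, base 14 days
  cost = 9.0 * 8.9 = 80.1 -> 80.10
  expedited not set/false: estimated_days = 14
  -> cost = 80.10 USD
Step 2: calculate_discount(original_price=80.1, discount_code=VIP30, quantity=1)
  original_total = 80.1 * 1 = 80.10
  VIP30 = 30% off: discount_amount = 80.10 * 30/100 = 24.03 -> 24.03
  final_price = 80.10 - 24.03 = 56.07
  -> final_price = 56.07
$56.07
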